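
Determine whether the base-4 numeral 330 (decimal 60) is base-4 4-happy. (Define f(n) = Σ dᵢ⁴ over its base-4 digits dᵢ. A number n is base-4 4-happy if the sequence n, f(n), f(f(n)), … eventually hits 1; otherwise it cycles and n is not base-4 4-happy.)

60 = (3,3,0)_4 → 3⁴ + 3⁴ + 0⁴ = 162
162 = (2,2,0,2)_4 → 2⁴ + 2⁴ + 0⁴ + 2⁴ = 48
48 = (3,0,0)_4 → 3⁴ + 0⁴ + 0⁴ = 81
81 = (1,1,0,1)_4 → 1⁴ + 1⁴ + 0⁴ + 1⁴ = 3
3 = (3)_4 → 3⁴ = 81  — 81 already seen; the sequence cycles without reaching 1.

not base-4 4-happy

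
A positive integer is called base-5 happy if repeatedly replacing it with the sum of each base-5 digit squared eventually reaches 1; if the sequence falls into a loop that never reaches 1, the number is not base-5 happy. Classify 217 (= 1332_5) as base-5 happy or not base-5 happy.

217 = (1,3,3,2)_5 → 1² + 3² + 3² + 2² = 23
23 = (4,3)_5 → 4² + 3² = 25
25 = (1,0,0)_5 → 1² + 0² + 0² = 1  — reached 1.

base-5 happy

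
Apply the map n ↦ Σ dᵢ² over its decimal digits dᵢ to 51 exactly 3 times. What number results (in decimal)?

51 → 5² + 1² = 25 + 1 = 26
26 → 2² + 6² = 4 + 36 = 40
40 → 4² + 0² = 16 + 0 = 16

16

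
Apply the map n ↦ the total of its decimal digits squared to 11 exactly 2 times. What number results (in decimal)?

11 → 1² + 1² = 1 + 1 = 2
2 → 2² = 4

4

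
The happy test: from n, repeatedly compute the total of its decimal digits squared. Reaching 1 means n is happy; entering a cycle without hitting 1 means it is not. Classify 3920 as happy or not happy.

happy

3920 → 3² + 9² + 2² + 0² = 94
94 → 9² + 4² = 97
97 → 9² + 7² = 130
130 → 1² + 3² + 0² = 10
10 → 1² + 0² = 1  — reached 1.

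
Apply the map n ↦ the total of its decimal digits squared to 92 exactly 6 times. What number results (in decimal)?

92 → 9² + 2² = 85
85 → 8² + 5² = 89
89 → 8² + 9² = 145
145 → 1² + 4² + 5² = 42
42 → 4² + 2² = 20
20 → 2² + 0² = 4

4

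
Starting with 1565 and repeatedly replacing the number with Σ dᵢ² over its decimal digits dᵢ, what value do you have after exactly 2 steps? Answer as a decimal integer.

113

1565 → 87
87 → 113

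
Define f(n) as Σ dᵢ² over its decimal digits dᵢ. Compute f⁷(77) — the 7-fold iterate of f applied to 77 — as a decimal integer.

77 → 7² + 7² = 49 + 49 = 98
98 → 9² + 8² = 81 + 64 = 145
145 → 1² + 4² + 5² = 1 + 16 + 25 = 42
42 → 4² + 2² = 16 + 4 = 20
20 → 2² + 0² = 4 + 0 = 4
4 → 4² = 16
16 → 1² + 6² = 1 + 36 = 37

37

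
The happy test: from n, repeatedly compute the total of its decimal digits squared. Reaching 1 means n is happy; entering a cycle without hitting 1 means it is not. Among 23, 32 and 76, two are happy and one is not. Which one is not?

23: 23 → 13 → 10 → 1  — reaches 1 (happy)
32: 32 → 13 → 10 → 1  — reaches 1 (happy)
76: 76 → 85 → 89 → 145 → 42 → 20 → 4 → 16 → 37 → 58 → 89  — repeats 89 (not happy)

76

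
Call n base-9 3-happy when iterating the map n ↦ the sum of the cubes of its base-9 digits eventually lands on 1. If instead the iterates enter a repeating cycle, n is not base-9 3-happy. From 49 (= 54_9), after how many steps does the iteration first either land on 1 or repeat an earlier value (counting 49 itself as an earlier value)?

6

49 = (5,4)_9 → 5³ + 4³ = 189
189 = (2,3,0)_9 → 2³ + 3³ + 0³ = 35
35 = (3,8)_9 → 3³ + 8³ = 539
539 = (6,5,8)_9 → 6³ + 5³ + 8³ = 853
853 = (1,1,4,7)_9 → 1³ + 1³ + 4³ + 7³ = 409
409 = (5,0,4)_9 → 5³ + 0³ + 4³ = 189  — 189 repeats.
That took 6 steps.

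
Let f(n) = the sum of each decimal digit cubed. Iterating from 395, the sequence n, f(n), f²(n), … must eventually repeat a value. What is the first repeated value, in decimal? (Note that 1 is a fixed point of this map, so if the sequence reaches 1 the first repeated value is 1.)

371

395 → 3³ + 9³ + 5³ = 27 + 729 + 125 = 881
881 → 8³ + 8³ + 1³ = 512 + 512 + 1 = 1025
1025 → 1³ + 0³ + 2³ + 5³ = 1 + 0 + 8 + 125 = 134
134 → 1³ + 3³ + 4³ = 1 + 27 + 64 = 92
92 → 9³ + 2³ = 729 + 8 = 737
737 → 7³ + 3³ + 7³ = 343 + 27 + 343 = 713
713 → 7³ + 1³ + 3³ = 343 + 1 + 27 = 371
371 → 3³ + 7³ + 1³ = 27 + 343 + 1 = 371  — 371 already appeared earlier.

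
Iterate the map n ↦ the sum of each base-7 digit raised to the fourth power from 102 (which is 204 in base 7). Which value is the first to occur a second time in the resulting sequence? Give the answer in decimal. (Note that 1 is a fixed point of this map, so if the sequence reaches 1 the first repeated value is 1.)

102 = (2,0,4)_7 → 2⁴ + 0⁴ + 4⁴ = 16 + 0 + 256 = 272
272 = (5,3,6)_7 → 5⁴ + 3⁴ + 6⁴ = 625 + 81 + 1296 = 2002
2002 = (5,5,6,0)_7 → 5⁴ + 5⁴ + 6⁴ + 0⁴ = 625 + 625 + 1296 + 0 = 2546
2546 = (1,0,2,6,5)_7 → 1⁴ + 0⁴ + 2⁴ + 6⁴ + 5⁴ = 1 + 0 + 16 + 1296 + 625 = 1938
1938 = (5,4,3,6)_7 → 5⁴ + 4⁴ + 3⁴ + 6⁴ = 625 + 256 + 81 + 1296 = 2258
2258 = (6,4,0,4)_7 → 6⁴ + 4⁴ + 0⁴ + 4⁴ = 1296 + 256 + 0 + 256 = 1808
1808 = (5,1,6,2)_7 → 5⁴ + 1⁴ + 6⁴ + 2⁴ = 625 + 1 + 1296 + 16 = 1938  — 1938 already appeared earlier.

1938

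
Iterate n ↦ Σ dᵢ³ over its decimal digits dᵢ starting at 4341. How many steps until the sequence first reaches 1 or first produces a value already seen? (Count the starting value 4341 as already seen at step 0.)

8

4341 → 4³ + 3³ + 4³ + 1³ = 156
156 → 1³ + 5³ + 6³ = 342
342 → 3³ + 4³ + 2³ = 99
99 → 9³ + 9³ = 1458
1458 → 1³ + 4³ + 5³ + 8³ = 702
702 → 7³ + 0³ + 2³ = 351
351 → 3³ + 5³ + 1³ = 153
153 → 1³ + 5³ + 3³ = 153  — 153 repeats.
That took 8 steps.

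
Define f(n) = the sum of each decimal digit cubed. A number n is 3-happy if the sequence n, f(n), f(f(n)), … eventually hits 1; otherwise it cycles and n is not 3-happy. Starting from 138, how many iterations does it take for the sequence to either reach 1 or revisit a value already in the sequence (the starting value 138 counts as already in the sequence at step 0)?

7

138 → 1³ + 3³ + 8³ = 540
540 → 5³ + 4³ + 0³ = 189
189 → 1³ + 8³ + 9³ = 1242
1242 → 1³ + 2³ + 4³ + 2³ = 81
81 → 8³ + 1³ = 513
513 → 5³ + 1³ + 3³ = 153
153 → 1³ + 5³ + 3³ = 153  — 153 repeats.
That took 7 steps.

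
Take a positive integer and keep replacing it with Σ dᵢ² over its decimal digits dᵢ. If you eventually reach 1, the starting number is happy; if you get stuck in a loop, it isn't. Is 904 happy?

happy

904 → 9² + 0² + 4² = 97
97 → 9² + 7² = 130
130 → 1² + 3² + 0² = 10
10 → 1² + 0² = 1  — reached 1.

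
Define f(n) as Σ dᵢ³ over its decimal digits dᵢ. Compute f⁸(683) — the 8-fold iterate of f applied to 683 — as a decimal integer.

713

683 → 755
755 → 593
593 → 881
881 → 1025
1025 → 134
134 → 92
92 → 737
737 → 713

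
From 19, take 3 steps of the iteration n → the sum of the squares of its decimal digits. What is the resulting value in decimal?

100

19 → 1² + 9² = 82
82 → 8² + 2² = 68
68 → 6² + 8² = 100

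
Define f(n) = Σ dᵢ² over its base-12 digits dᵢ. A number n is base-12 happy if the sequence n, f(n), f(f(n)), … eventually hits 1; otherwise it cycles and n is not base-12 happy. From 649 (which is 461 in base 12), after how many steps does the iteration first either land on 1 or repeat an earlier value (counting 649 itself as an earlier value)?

12

649 = (4,6,1)_12 → 4² + 6² + 1² = 53
53 = (4,5)_12 → 4² + 5² = 41
41 = (3,5)_12 → 3² + 5² = 34
34 = (2,10)_12 → 2² + 10² = 104
104 = (8,8)_12 → 8² + 8² = 128
128 = (10,8)_12 → 10² + 8² = 164
164 = (1,1,8)_12 → 1² + 1² + 8² = 66
66 = (5,6)_12 → 5² + 6² = 61
61 = (5,1)_12 → 5² + 1² = 26
26 = (2,2)_12 → 2² + 2² = 8
8 = (8)_12 → 8² = 64
64 = (5,4)_12 → 5² + 4² = 41  — 41 repeats.
That took 12 steps.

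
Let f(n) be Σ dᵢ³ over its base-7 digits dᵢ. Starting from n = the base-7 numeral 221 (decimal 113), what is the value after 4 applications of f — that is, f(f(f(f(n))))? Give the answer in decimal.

251

113 = (2,2,1)_7 → 2³ + 2³ + 1³ = 8 + 8 + 1 = 17
17 = (2,3)_7 → 2³ + 3³ = 8 + 27 = 35
35 = (5,0)_7 → 5³ + 0³ = 125 + 0 = 125
125 = (2,3,6)_7 → 2³ + 3³ + 6³ = 8 + 27 + 216 = 251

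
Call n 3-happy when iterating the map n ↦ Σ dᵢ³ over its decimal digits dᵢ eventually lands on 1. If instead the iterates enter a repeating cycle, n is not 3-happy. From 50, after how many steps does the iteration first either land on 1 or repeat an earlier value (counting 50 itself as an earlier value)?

50 → 5³ + 0³ = 125
125 → 1³ + 2³ + 5³ = 134
134 → 1³ + 3³ + 4³ = 92
92 → 9³ + 2³ = 737
737 → 7³ + 3³ + 7³ = 713
713 → 7³ + 1³ + 3³ = 371
371 → 3³ + 7³ + 1³ = 371  — 371 repeats.
That took 7 steps.

7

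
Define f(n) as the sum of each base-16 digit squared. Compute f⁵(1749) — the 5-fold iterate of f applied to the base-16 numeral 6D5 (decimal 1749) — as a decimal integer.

1749 = (6,13,5)_16 → 6² + 13² + 5² = 36 + 169 + 25 = 230
230 = (14,6)_16 → 14² + 6² = 196 + 36 = 232
232 = (14,8)_16 → 14² + 8² = 196 + 64 = 260
260 = (1,0,4)_16 → 1² + 0² + 4² = 1 + 0 + 16 = 17
17 = (1,1)_16 → 1² + 1² = 1 + 1 = 2

2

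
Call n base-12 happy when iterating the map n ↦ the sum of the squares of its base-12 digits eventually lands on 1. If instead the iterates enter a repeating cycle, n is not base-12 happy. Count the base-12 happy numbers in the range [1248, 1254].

1248: 1248 → 128 → 164 → 66 → 61 → 26 → 8 → 64 → 41 → 34 → 104 → 128  — not base-12 happy
1249: 1249 → 129 → 181 → 11 → 121 → 101 → 89 → 74 → 40 → 25 → 5 → 25  — not base-12 happy
1250: 1250 → 132 → 121 → 101 → 89 → 74 → 40 → 25 → 5 → 25  — not base-12 happy
1251: 1251 → 137 → 146 → 5 → 25 → 5  — not base-12 happy
1252: 1252 → 144 → 1  — base-12 happy
1253: 1253 → 153 → 82 → 136 → 137 → 146 → 5 → 25 → 5  — not base-12 happy
1254: 1254 → 164 → 66 → 61 → 26 → 8 → 64 → 41 → 34 → 104 → 128 → 164  — not base-12 happy
base-12 happy: 1252

1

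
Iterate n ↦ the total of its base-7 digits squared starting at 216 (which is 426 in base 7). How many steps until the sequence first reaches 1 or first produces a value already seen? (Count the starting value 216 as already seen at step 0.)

6

216 = (4,2,6)_7 → 56
56 = (1,1,0)_7 → 2
2 = (2)_7 → 4
4 = (4)_7 → 16
16 = (2,2)_7 → 8
8 = (1,1)_7 → 2  — 2 repeats.
That took 6 steps.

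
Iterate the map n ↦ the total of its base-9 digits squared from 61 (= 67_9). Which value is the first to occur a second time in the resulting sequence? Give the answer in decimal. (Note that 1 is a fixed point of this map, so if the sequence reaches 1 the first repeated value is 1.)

61 = (6,7)_9 → 6² + 7² = 36 + 49 = 85
85 = (1,0,4)_9 → 1² + 0² + 4² = 1 + 0 + 16 = 17
17 = (1,8)_9 → 1² + 8² = 1 + 64 = 65
65 = (7,2)_9 → 7² + 2² = 49 + 4 = 53
53 = (5,8)_9 → 5² + 8² = 25 + 64 = 89
89 = (1,0,8)_9 → 1² + 0² + 8² = 1 + 0 + 64 = 65  — 65 already appeared earlier.

65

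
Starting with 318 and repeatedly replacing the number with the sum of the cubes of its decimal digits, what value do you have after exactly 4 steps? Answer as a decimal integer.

318 → 3³ + 1³ + 8³ = 27 + 1 + 512 = 540
540 → 5³ + 4³ + 0³ = 125 + 64 + 0 = 189
189 → 1³ + 8³ + 9³ = 1 + 512 + 729 = 1242
1242 → 1³ + 2³ + 4³ + 2³ = 1 + 8 + 64 + 8 = 81

81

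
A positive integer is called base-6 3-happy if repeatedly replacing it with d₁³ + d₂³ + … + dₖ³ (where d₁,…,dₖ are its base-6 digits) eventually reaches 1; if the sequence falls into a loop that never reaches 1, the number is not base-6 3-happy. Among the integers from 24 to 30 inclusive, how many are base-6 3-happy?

3

24: 24 → 64 → 129 → 81 → 36 → 1  — base-6 3-happy
25: 25 → 65 → 190 → 190  — not base-6 3-happy
26: 26 → 72 → 8 → 9 → 28 → 128 → 62 → 73 → 9  — not base-6 3-happy
27: 27 → 91 → 36 → 1  — base-6 3-happy
28: 28 → 128 → 62 → 73 → 9 → 28  — not base-6 3-happy
29: 29 → 189 → 153 → 92 → 43 → 3 → 27 → 91 → 36 → 1  — base-6 3-happy
30: 30 → 125 → 160 → 136 → 155 → 190 → 190  — not base-6 3-happy
base-6 3-happy: 24, 27, 29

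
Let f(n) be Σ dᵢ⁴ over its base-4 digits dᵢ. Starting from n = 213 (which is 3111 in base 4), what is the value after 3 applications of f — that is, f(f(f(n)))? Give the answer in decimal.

81

213 = (3,1,1,1)_4 → 3⁴ + 1⁴ + 1⁴ + 1⁴ = 81 + 1 + 1 + 1 = 84
84 = (1,1,1,0)_4 → 1⁴ + 1⁴ + 1⁴ + 0⁴ = 1 + 1 + 1 + 0 = 3
3 = (3)_4 → 3⁴ = 81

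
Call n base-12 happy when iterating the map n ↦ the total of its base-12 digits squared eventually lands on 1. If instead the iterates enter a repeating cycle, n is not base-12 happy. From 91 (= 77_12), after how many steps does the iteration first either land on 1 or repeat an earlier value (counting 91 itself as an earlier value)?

91 = (7,7)_12 → 7² + 7² = 98
98 = (8,2)_12 → 8² + 2² = 68
68 = (5,8)_12 → 5² + 8² = 89
89 = (7,5)_12 → 7² + 5² = 74
74 = (6,2)_12 → 6² + 2² = 40
40 = (3,4)_12 → 3² + 4² = 25
25 = (2,1)_12 → 2² + 1² = 5
5 = (5)_12 → 5² = 25  — 25 repeats.
That took 8 steps.

8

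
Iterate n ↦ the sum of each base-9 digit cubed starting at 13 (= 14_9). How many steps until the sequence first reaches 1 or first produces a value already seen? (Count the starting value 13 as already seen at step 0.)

6

13 = (1,4)_9 → 65
65 = (7,2)_9 → 351
351 = (4,3,0)_9 → 91
91 = (1,1,1)_9 → 3
3 = (3)_9 → 27
27 = (3,0)_9 → 27  — 27 repeats.
That took 6 steps.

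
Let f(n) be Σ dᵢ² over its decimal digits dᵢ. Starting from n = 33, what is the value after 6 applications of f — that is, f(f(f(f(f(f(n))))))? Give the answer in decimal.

33 → 18
18 → 65
65 → 61
61 → 37
37 → 58
58 → 89

89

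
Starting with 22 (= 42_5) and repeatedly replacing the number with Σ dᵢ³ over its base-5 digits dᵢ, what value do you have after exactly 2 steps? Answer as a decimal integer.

22 = (4,2)_5 → 72
72 = (2,4,2)_5 → 80

80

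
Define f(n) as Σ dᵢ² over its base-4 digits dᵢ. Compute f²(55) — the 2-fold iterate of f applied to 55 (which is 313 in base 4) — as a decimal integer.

10

55 = (3,1,3)_4 → 3² + 1² + 3² = 19
19 = (1,0,3)_4 → 1² + 0² + 3² = 10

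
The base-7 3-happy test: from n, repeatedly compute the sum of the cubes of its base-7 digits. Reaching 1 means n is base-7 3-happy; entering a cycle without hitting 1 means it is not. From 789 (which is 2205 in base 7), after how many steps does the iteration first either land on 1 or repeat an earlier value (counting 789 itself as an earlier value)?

6

789 = (2,2,0,5)_7 → 2³ + 2³ + 0³ + 5³ = 8 + 8 + 0 + 125 = 141
141 = (2,6,1)_7 → 2³ + 6³ + 1³ = 8 + 216 + 1 = 225
225 = (4,4,1)_7 → 4³ + 4³ + 1³ = 64 + 64 + 1 = 129
129 = (2,4,3)_7 → 2³ + 4³ + 3³ = 8 + 64 + 27 = 99
99 = (2,0,1)_7 → 2³ + 0³ + 1³ = 8 + 0 + 1 = 9
9 = (1,2)_7 → 1³ + 2³ = 1 + 8 = 9  — 9 repeats.
That took 6 steps.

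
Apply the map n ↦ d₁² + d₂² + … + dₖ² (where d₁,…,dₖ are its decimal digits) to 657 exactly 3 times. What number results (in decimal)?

657 → 6² + 5² + 7² = 110
110 → 1² + 1² + 0² = 2
2 → 2² = 4

4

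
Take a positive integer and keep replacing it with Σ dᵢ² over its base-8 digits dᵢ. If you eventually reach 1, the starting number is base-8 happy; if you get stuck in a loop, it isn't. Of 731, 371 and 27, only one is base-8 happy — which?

27

731: 731 → 28 → 25 → 10 → 5 → 25  — repeats 25 (not base-8 happy)
371: 371 → 70 → 37 → 41 → 26 → 13 → 26  — repeats 26 (not base-8 happy)
27: 27 → 18 → 8 → 1  — reaches 1 (base-8 happy)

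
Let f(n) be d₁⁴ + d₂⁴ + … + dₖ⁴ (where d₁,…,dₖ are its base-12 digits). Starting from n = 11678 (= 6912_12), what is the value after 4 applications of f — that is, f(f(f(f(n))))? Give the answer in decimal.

11678 = (6,9,1,2)_12 → 6⁴ + 9⁴ + 1⁴ + 2⁴ = 1296 + 6561 + 1 + 16 = 7874
7874 = (4,6,8,2)_12 → 4⁴ + 6⁴ + 8⁴ + 2⁴ = 256 + 1296 + 4096 + 16 = 5664
5664 = (3,3,4,0)_12 → 3⁴ + 3⁴ + 4⁴ + 0⁴ = 81 + 81 + 256 + 0 = 418
418 = (2,10,10)_12 → 2⁴ + 10⁴ + 10⁴ = 16 + 10000 + 10000 = 20016

20016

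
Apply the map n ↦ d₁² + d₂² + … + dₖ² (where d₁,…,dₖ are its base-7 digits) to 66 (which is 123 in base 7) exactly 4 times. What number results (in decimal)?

66 = (1,2,3)_7 → 14
14 = (2,0)_7 → 4
4 = (4)_7 → 16
16 = (2,2)_7 → 8

8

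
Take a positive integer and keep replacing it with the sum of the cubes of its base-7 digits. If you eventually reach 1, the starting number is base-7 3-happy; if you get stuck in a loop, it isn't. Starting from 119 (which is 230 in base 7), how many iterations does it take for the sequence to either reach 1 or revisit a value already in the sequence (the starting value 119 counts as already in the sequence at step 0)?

119 = (2,3,0)_7 → 35
35 = (5,0)_7 → 125
125 = (2,3,6)_7 → 251
251 = (5,0,6)_7 → 341
341 = (6,6,5)_7 → 557
557 = (1,4,2,4)_7 → 137
137 = (2,5,4)_7 → 197
197 = (4,0,1)_7 → 65
65 = (1,2,2)_7 → 17
17 = (2,3)_7 → 35  — 35 repeats.
That took 10 steps.

10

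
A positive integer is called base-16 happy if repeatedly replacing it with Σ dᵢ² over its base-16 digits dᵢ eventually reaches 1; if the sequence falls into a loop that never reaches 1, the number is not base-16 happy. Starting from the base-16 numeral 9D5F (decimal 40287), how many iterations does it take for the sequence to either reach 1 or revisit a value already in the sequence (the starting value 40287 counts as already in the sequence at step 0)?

40287 = (9,13,5,15)_16 → 9² + 13² + 5² + 15² = 81 + 169 + 25 + 225 = 500
500 = (1,15,4)_16 → 1² + 15² + 4² = 1 + 225 + 16 = 242
242 = (15,2)_16 → 15² + 2² = 225 + 4 = 229
229 = (14,5)_16 → 14² + 5² = 196 + 25 = 221
221 = (13,13)_16 → 13² + 13² = 169 + 169 = 338
338 = (1,5,2)_16 → 1² + 5² + 2² = 1 + 25 + 4 = 30
30 = (1,14)_16 → 1² + 14² = 1 + 196 = 197
197 = (12,5)_16 → 12² + 5² = 144 + 25 = 169
169 = (10,9)_16 → 10² + 9² = 100 + 81 = 181
181 = (11,5)_16 → 11² + 5² = 121 + 25 = 146
146 = (9,2)_16 → 9² + 2² = 81 + 4 = 85
85 = (5,5)_16 → 5² + 5² = 25 + 25 = 50
50 = (3,2)_16 → 3² + 2² = 9 + 4 = 13
13 = (13)_16 → 13² = 169  — 169 repeats.
That took 14 steps.

14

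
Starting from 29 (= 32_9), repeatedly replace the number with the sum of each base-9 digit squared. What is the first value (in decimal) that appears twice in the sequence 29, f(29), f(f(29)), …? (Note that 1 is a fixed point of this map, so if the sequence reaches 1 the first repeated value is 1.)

65

29 = (3,2)_9 → 3² + 2² = 9 + 4 = 13
13 = (1,4)_9 → 1² + 4² = 1 + 16 = 17
17 = (1,8)_9 → 1² + 8² = 1 + 64 = 65
65 = (7,2)_9 → 7² + 2² = 49 + 4 = 53
53 = (5,8)_9 → 5² + 8² = 25 + 64 = 89
89 = (1,0,8)_9 → 1² + 0² + 8² = 1 + 0 + 64 = 65  — 65 already appeared earlier.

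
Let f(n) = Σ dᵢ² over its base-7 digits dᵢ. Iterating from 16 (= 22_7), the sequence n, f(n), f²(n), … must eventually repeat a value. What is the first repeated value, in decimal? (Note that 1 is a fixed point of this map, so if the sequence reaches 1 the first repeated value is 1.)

16

16 = (2,2)_7 → 2² + 2² = 4 + 4 = 8
8 = (1,1)_7 → 1² + 1² = 1 + 1 = 2
2 = (2)_7 → 2² = 4
4 = (4)_7 → 4² = 16  — 16 already appeared earlier.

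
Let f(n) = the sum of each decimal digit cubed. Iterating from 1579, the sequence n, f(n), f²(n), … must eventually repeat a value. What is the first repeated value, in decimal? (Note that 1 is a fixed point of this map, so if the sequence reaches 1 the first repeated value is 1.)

1579 → 1³ + 5³ + 7³ + 9³ = 1198
1198 → 1³ + 1³ + 9³ + 8³ = 1243
1243 → 1³ + 2³ + 4³ + 3³ = 100
100 → 1³ + 0³ + 0³ = 1  — reached the fixed point 1.
1 → 1, so 1 is the first repeated value.

1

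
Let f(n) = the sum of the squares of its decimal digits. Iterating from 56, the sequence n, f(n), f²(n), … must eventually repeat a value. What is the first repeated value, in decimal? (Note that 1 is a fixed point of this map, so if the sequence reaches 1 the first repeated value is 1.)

37

56 → 61
61 → 37
37 → 58
58 → 89
89 → 145
145 → 42
42 → 20
20 → 4
4 → 16
16 → 37  — 37 already appeared earlier.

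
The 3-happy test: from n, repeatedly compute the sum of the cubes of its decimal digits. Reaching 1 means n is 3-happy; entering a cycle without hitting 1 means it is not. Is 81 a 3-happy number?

81 → 8³ + 1³ = 512 + 1 = 513
513 → 5³ + 1³ + 3³ = 125 + 1 + 27 = 153
153 → 1³ + 5³ + 3³ = 1 + 125 + 27 = 153  — 153 already seen; the sequence cycles without reaching 1.

not 3-happy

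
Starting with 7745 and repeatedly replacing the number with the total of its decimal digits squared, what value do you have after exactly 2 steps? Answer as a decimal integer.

91

7745 → 139
139 → 91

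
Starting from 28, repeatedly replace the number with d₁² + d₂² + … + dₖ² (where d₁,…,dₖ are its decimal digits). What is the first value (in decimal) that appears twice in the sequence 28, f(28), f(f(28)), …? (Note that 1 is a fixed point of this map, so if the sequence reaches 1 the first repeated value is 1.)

28 → 2² + 8² = 68
68 → 6² + 8² = 100
100 → 1² + 0² + 0² = 1  — reached the fixed point 1.
1 → 1, so 1 is the first repeated value.

1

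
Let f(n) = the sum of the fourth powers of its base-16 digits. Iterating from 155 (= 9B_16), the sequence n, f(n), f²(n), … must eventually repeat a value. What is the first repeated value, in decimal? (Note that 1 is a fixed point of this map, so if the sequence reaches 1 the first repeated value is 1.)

50707

155 = (9,11)_16 → 9⁴ + 11⁴ = 21202
21202 = (5,2,13,2)_16 → 5⁴ + 2⁴ + 13⁴ + 2⁴ = 29218
29218 = (7,2,2,2)_16 → 7⁴ + 2⁴ + 2⁴ + 2⁴ = 2449
2449 = (9,9,1)_16 → 9⁴ + 9⁴ + 1⁴ = 13123
13123 = (3,3,4,3)_16 → 3⁴ + 3⁴ + 4⁴ + 3⁴ = 499
499 = (1,15,3)_16 → 1⁴ + 15⁴ + 3⁴ = 50707
50707 = (12,6,1,3)_16 → 12⁴ + 6⁴ + 1⁴ + 3⁴ = 22114
22114 = (5,6,6,2)_16 → 5⁴ + 6⁴ + 6⁴ + 2⁴ = 3233
3233 = (12,10,1)_16 → 12⁴ + 10⁴ + 1⁴ = 30737
30737 = (7,8,1,1)_16 → 7⁴ + 8⁴ + 1⁴ + 1⁴ = 6499
6499 = (1,9,6,3)_16 → 1⁴ + 9⁴ + 6⁴ + 3⁴ = 7939
7939 = (1,15,0,3)_16 → 1⁴ + 15⁴ + 0⁴ + 3⁴ = 50707  — 50707 already appeared earlier.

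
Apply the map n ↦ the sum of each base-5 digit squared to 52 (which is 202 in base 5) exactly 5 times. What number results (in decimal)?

52 = (2,0,2)_5 → 2² + 0² + 2² = 8
8 = (1,3)_5 → 1² + 3² = 10
10 = (2,0)_5 → 2² + 0² = 4
4 = (4)_5 → 4² = 16
16 = (3,1)_5 → 3² + 1² = 10

10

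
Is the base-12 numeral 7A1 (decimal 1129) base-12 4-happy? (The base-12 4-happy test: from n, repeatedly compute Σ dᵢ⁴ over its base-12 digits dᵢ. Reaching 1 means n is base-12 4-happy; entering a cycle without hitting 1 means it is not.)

1129 = (7,10,1)_12 → 7⁴ + 10⁴ + 1⁴ = 2401 + 10000 + 1 = 12402
12402 = (7,2,1,6)_12 → 7⁴ + 2⁴ + 1⁴ + 6⁴ = 2401 + 16 + 1 + 1296 = 3714
3714 = (2,1,9,6)_12 → 2⁴ + 1⁴ + 9⁴ + 6⁴ = 16 + 1 + 6561 + 1296 = 7874
7874 = (4,6,8,2)_12 → 4⁴ + 6⁴ + 8⁴ + 2⁴ = 256 + 1296 + 4096 + 16 = 5664
5664 = (3,3,4,0)_12 → 3⁴ + 3⁴ + 4⁴ + 0⁴ = 81 + 81 + 256 + 0 = 418
418 = (2,10,10)_12 → 2⁴ + 10⁴ + 10⁴ = 16 + 10000 + 10000 = 20016
20016 = (11,7,0,0)_12 → 11⁴ + 7⁴ + 0⁴ + 0⁴ = 14641 + 2401 + 0 + 0 = 17042
17042 = (9,10,4,2)_12 → 9⁴ + 10⁴ + 4⁴ + 2⁴ = 6561 + 10000 + 256 + 16 = 16833
16833 = (9,8,10,9)_12 → 9⁴ + 8⁴ + 10⁴ + 9⁴ = 6561 + 4096 + 10000 + 6561 = 27218
27218 = (1,3,9,0,2)_12 → 1⁴ + 3⁴ + 9⁴ + 0⁴ + 2⁴ = 1 + 81 + 6561 + 0 + 16 = 6659
6659 = (3,10,2,11)_12 → 3⁴ + 10⁴ + 2⁴ + 11⁴ = 81 + 10000 + 16 + 14641 = 24738
24738 = (1,2,3,9,6)_12 → 1⁴ + 2⁴ + 3⁴ + 9⁴ + 6⁴ = 1 + 16 + 81 + 6561 + 1296 = 7955
7955 = (4,7,2,11)_12 → 4⁴ + 7⁴ + 2⁴ + 11⁴ = 256 + 2401 + 16 + 14641 = 17314
17314 = (10,0,2,10)_12 → 10⁴ + 0⁴ + 2⁴ + 10⁴ = 10000 + 0 + 16 + 10000 = 20016  — 20016 already seen; the sequence cycles without reaching 1.

not base-12 4-happy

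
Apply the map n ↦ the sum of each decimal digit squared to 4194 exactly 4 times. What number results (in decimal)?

4194 → 4² + 1² + 9² + 4² = 114
114 → 1² + 1² + 4² = 18
18 → 1² + 8² = 65
65 → 6² + 5² = 61

61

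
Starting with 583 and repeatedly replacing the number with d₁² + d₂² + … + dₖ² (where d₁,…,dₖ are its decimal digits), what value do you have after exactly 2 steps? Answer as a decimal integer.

583 → 5² + 8² + 3² = 25 + 64 + 9 = 98
98 → 9² + 8² = 81 + 64 = 145

145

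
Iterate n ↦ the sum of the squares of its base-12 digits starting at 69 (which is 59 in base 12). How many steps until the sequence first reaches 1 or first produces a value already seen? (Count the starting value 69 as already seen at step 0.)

12

69 = (5,9)_12 → 106
106 = (8,10)_12 → 164
164 = (1,1,8)_12 → 66
66 = (5,6)_12 → 61
61 = (5,1)_12 → 26
26 = (2,2)_12 → 8
8 = (8)_12 → 64
64 = (5,4)_12 → 41
41 = (3,5)_12 → 34
34 = (2,10)_12 → 104
104 = (8,8)_12 → 128
128 = (10,8)_12 → 164  — 164 repeats.
That took 12 steps.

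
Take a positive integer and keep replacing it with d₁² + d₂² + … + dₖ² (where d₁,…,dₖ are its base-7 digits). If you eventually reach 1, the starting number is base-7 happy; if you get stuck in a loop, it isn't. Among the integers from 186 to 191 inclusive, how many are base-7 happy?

186: 186 → 50 → 2 → 4 → 16 → 8 → 2  — not base-7 happy
187: 187 → 59 → 11 → 17 → 13 → 37 → 29 → 17  — not base-7 happy
188: 188 → 70 → 10 → 10  — not base-7 happy
189: 189 → 45 → 45  — not base-7 happy
190: 190 → 46 → 52 → 10 → 10  — not base-7 happy
191: 191 → 49 → 1  — base-7 happy
base-7 happy: 191

1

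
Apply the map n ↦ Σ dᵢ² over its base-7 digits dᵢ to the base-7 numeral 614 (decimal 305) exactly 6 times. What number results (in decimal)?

17

305 = (6,1,4)_7 → 6² + 1² + 4² = 36 + 1 + 16 = 53
53 = (1,0,4)_7 → 1² + 0² + 4² = 1 + 0 + 16 = 17
17 = (2,3)_7 → 2² + 3² = 4 + 9 = 13
13 = (1,6)_7 → 1² + 6² = 1 + 36 = 37
37 = (5,2)_7 → 5² + 2² = 25 + 4 = 29
29 = (4,1)_7 → 4² + 1² = 16 + 1 = 17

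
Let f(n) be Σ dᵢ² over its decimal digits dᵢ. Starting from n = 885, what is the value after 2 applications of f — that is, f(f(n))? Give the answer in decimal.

35

885 → 153
153 → 35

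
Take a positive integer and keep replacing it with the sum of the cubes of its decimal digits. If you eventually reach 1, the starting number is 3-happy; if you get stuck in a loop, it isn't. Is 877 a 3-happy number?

877 → 8³ + 7³ + 7³ = 512 + 343 + 343 = 1198
1198 → 1³ + 1³ + 9³ + 8³ = 1 + 1 + 729 + 512 = 1243
1243 → 1³ + 2³ + 4³ + 3³ = 1 + 8 + 64 + 27 = 100
100 → 1³ + 0³ + 0³ = 1 + 0 + 0 = 1  — reached 1.

3-happy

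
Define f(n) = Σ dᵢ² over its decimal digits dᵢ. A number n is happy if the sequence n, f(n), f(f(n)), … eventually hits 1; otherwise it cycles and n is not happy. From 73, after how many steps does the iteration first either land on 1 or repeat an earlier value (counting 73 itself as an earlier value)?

9

73 → 7² + 3² = 49 + 9 = 58
58 → 5² + 8² = 25 + 64 = 89
89 → 8² + 9² = 64 + 81 = 145
145 → 1² + 4² + 5² = 1 + 16 + 25 = 42
42 → 4² + 2² = 16 + 4 = 20
20 → 2² + 0² = 4 + 0 = 4
4 → 4² = 16
16 → 1² + 6² = 1 + 36 = 37
37 → 3² + 7² = 9 + 49 = 58  — 58 repeats.
That took 9 steps.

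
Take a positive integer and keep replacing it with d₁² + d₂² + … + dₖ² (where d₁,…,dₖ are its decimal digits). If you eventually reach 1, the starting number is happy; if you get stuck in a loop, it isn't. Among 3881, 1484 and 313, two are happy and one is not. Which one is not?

3881: 3881 → 138 → 74 → 65 → 61 → 37 → 58 → 89 → 145 → 42 → 20 → 4 → 16 → 37  — repeats 37 (not happy)
1484: 1484 → 97 → 130 → 10 → 1  — reaches 1 (happy)
313: 313 → 19 → 82 → 68 → 100 → 1  — reaches 1 (happy)

3881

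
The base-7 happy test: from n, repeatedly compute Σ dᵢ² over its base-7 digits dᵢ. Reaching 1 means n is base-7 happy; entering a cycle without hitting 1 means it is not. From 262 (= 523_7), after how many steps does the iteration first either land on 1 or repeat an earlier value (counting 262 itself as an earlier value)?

5

262 = (5,2,3)_7 → 5² + 2² + 3² = 25 + 4 + 9 = 38
38 = (5,3)_7 → 5² + 3² = 25 + 9 = 34
34 = (4,6)_7 → 4² + 6² = 16 + 36 = 52
52 = (1,0,3)_7 → 1² + 0² + 3² = 1 + 0 + 9 = 10
10 = (1,3)_7 → 1² + 3² = 1 + 9 = 10  — 10 repeats.
That took 5 steps.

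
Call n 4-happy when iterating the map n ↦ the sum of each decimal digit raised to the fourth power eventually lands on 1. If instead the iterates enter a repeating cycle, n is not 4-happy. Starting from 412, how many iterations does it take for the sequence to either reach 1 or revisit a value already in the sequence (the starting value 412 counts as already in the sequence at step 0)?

11

412 → 273
273 → 2498
2498 → 10929
10929 → 13139
13139 → 6725
6725 → 4338
4338 → 4514
4514 → 1138
1138 → 4179
4179 → 9219
9219 → 13139  — 13139 repeats.
That took 11 steps.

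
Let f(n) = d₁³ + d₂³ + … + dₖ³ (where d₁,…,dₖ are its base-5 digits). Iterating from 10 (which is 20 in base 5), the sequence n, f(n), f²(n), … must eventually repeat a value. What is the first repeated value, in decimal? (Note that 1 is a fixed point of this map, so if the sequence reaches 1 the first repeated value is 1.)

10 = (2,0)_5 → 8
8 = (1,3)_5 → 28
28 = (1,0,3)_5 → 28  — 28 already appeared earlier.

28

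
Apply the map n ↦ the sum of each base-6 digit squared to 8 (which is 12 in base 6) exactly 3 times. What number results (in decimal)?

17

8 = (1,2)_6 → 1² + 2² = 1 + 4 = 5
5 = (5)_6 → 5² = 25
25 = (4,1)_6 → 4² + 1² = 16 + 1 = 17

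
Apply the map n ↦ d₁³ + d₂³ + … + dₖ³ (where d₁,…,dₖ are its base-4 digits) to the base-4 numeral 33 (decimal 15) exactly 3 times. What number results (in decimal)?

9

15 = (3,3)_4 → 54
54 = (3,1,2)_4 → 36
36 = (2,1,0)_4 → 9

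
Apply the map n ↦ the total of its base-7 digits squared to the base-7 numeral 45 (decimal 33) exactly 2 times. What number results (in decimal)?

61

33 = (4,5)_7 → 4² + 5² = 41
41 = (5,6)_7 → 5² + 6² = 61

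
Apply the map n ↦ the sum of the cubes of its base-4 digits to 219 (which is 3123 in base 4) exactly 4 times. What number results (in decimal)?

219 = (3,1,2,3)_4 → 3³ + 1³ + 2³ + 3³ = 63
63 = (3,3,3)_4 → 3³ + 3³ + 3³ = 81
81 = (1,1,0,1)_4 → 1³ + 1³ + 0³ + 1³ = 3
3 = (3)_4 → 3³ = 27

27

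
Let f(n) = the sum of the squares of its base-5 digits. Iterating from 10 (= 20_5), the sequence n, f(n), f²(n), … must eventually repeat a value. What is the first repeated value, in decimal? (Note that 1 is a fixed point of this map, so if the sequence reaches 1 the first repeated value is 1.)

10

10 = (2,0)_5 → 4
4 = (4)_5 → 16
16 = (3,1)_5 → 10  — 10 already appeared earlier.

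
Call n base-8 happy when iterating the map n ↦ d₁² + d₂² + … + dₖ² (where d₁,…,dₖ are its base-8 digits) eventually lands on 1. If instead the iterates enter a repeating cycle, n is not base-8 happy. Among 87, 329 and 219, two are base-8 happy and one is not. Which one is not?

87: 87 → 54 → 72 → 2 → 4 → 16 → 4  — repeats 4 (not base-8 happy)
329: 329 → 27 → 18 → 8 → 1  — reaches 1 (base-8 happy)
219: 219 → 27 → 18 → 8 → 1  — reaches 1 (base-8 happy)

87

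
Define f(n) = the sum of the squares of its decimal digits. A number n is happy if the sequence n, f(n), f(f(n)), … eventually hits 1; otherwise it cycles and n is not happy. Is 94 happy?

happy

94 → 9² + 4² = 97
97 → 9² + 7² = 130
130 → 1² + 3² + 0² = 10
10 → 1² + 0² = 1  — reached 1.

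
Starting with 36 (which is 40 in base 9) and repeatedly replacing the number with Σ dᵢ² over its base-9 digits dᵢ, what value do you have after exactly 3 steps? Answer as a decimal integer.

36 = (4,0)_9 → 4² + 0² = 16
16 = (1,7)_9 → 1² + 7² = 50
50 = (5,5)_9 → 5² + 5² = 50

50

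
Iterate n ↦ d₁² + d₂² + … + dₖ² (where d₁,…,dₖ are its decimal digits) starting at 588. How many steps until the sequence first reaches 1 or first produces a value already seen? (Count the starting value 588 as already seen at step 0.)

588 → 5² + 8² + 8² = 25 + 64 + 64 = 153
153 → 1² + 5² + 3² = 1 + 25 + 9 = 35
35 → 3² + 5² = 9 + 25 = 34
34 → 3² + 4² = 9 + 16 = 25
25 → 2² + 5² = 4 + 25 = 29
29 → 2² + 9² = 4 + 81 = 85
85 → 8² + 5² = 64 + 25 = 89
89 → 8² + 9² = 64 + 81 = 145
145 → 1² + 4² + 5² = 1 + 16 + 25 = 42
42 → 4² + 2² = 16 + 4 = 20
20 → 2² + 0² = 4 + 0 = 4
4 → 4² = 16
16 → 1² + 6² = 1 + 36 = 37
37 → 3² + 7² = 9 + 49 = 58
58 → 5² + 8² = 25 + 64 = 89  — 89 repeats.
That took 15 steps.

15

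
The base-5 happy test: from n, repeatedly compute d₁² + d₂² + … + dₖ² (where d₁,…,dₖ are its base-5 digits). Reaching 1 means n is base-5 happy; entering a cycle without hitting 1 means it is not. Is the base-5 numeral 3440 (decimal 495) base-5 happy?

base-5 happy

495 = (3,4,4,0)_5 → 3² + 4² + 4² + 0² = 41
41 = (1,3,1)_5 → 1² + 3² + 1² = 11
11 = (2,1)_5 → 2² + 1² = 5
5 = (1,0)_5 → 1² + 0² = 1  — reached 1.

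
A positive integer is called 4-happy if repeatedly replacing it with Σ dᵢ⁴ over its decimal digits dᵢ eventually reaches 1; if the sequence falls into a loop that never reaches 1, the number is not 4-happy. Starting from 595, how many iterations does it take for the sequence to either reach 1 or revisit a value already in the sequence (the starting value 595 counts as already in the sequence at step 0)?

15

595 → 7811
7811 → 6499
6499 → 14674
14674 → 4210
4210 → 273
273 → 2498
2498 → 10929
10929 → 13139
13139 → 6725
6725 → 4338
4338 → 4514
4514 → 1138
1138 → 4179
4179 → 9219
9219 → 13139  — 13139 repeats.
That took 15 steps.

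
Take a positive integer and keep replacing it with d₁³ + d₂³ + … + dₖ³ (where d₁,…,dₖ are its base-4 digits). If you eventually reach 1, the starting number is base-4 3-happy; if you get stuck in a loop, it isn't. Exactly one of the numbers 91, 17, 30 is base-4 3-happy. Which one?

91: 91 → 37 → 10 → 16 → 1  — reaches 1 (base-4 3-happy)
17: 17 → 2 → 8 → 8  — repeats 8 (not base-4 3-happy)
30: 30 → 36 → 9 → 9  — repeats 9 (not base-4 3-happy)

91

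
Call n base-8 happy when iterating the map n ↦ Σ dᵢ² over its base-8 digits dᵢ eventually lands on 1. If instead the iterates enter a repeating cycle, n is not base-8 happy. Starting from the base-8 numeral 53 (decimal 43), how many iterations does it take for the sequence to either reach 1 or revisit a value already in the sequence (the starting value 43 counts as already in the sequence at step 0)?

43 = (5,3)_8 → 5² + 3² = 25 + 9 = 34
34 = (4,2)_8 → 4² + 2² = 16 + 4 = 20
20 = (2,4)_8 → 2² + 4² = 4 + 16 = 20  — 20 repeats.
That took 3 steps.

3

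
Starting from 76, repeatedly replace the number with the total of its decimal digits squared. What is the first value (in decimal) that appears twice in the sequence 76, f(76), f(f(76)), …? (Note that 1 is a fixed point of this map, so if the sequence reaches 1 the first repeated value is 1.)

89

76 → 7² + 6² = 49 + 36 = 85
85 → 8² + 5² = 64 + 25 = 89
89 → 8² + 9² = 64 + 81 = 145
145 → 1² + 4² + 5² = 1 + 16 + 25 = 42
42 → 4² + 2² = 16 + 4 = 20
20 → 2² + 0² = 4 + 0 = 4
4 → 4² = 16
16 → 1² + 6² = 1 + 36 = 37
37 → 3² + 7² = 9 + 49 = 58
58 → 5² + 8² = 25 + 64 = 89  — 89 already appeared earlier.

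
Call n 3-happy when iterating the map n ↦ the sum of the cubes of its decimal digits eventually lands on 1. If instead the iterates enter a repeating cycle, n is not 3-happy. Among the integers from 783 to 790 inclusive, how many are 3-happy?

1

783: 783 → 882 → 1032 → 36 → 243 → 99 → 1458 → 702 → 351 → 153 → 153  — not 3-happy
784: 784 → 919 → 1459 → 919  — not 3-happy
785: 785 → 980 → 1241 → 74 → 407 → 407  — not 3-happy
786: 786 → 1071 → 345 → 216 → 225 → 141 → 66 → 432 → 99 → 1458 → 702 → 351 → 153 → 153  — not 3-happy
787: 787 → 1198 → 1243 → 100 → 1  — 3-happy
788: 788 → 1367 → 587 → 980 → 1241 → 74 → 407 → 407  — not 3-happy
789: 789 → 1584 → 702 → 351 → 153 → 153  — not 3-happy
790: 790 → 1072 → 352 → 160 → 217 → 352  — not 3-happy
3-happy: 787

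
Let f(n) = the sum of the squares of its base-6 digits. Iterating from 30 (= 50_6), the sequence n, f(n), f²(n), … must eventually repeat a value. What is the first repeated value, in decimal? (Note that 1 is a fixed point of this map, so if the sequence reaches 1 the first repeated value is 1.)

30 = (5,0)_6 → 5² + 0² = 25 + 0 = 25
25 = (4,1)_6 → 4² + 1² = 16 + 1 = 17
17 = (2,5)_6 → 2² + 5² = 4 + 25 = 29
29 = (4,5)_6 → 4² + 5² = 16 + 25 = 41
41 = (1,0,5)_6 → 1² + 0² + 5² = 1 + 0 + 25 = 26
26 = (4,2)_6 → 4² + 2² = 16 + 4 = 20
20 = (3,2)_6 → 3² + 2² = 9 + 4 = 13
13 = (2,1)_6 → 2² + 1² = 4 + 1 = 5
5 = (5)_6 → 5² = 25  — 25 already appeared earlier.

25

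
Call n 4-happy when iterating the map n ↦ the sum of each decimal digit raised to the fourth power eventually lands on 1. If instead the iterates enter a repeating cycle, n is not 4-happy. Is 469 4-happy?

not 4-happy

469 → 4⁴ + 6⁴ + 9⁴ = 8113
8113 → 8⁴ + 1⁴ + 1⁴ + 3⁴ = 4179
4179 → 4⁴ + 1⁴ + 7⁴ + 9⁴ = 9219
9219 → 9⁴ + 2⁴ + 1⁴ + 9⁴ = 13139
13139 → 1⁴ + 3⁴ + 1⁴ + 3⁴ + 9⁴ = 6725
6725 → 6⁴ + 7⁴ + 2⁴ + 5⁴ = 4338
4338 → 4⁴ + 3⁴ + 3⁴ + 8⁴ = 4514
4514 → 4⁴ + 5⁴ + 1⁴ + 4⁴ = 1138
1138 → 1⁴ + 1⁴ + 3⁴ + 8⁴ = 4179  — 4179 already seen; the sequence cycles without reaching 1.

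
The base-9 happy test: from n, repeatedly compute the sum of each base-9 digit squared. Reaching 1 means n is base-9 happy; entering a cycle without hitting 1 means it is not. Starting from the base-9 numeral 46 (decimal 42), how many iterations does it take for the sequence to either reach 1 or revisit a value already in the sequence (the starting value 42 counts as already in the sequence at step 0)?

4

42 = (4,6)_9 → 4² + 6² = 16 + 36 = 52
52 = (5,7)_9 → 5² + 7² = 25 + 49 = 74
74 = (8,2)_9 → 8² + 2² = 64 + 4 = 68
68 = (7,5)_9 → 7² + 5² = 49 + 25 = 74  — 74 repeats.
That took 4 steps.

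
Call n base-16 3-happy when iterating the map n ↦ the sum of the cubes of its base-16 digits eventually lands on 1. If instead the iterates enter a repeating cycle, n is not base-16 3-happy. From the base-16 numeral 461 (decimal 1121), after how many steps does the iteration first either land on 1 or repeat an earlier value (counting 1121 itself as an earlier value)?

1121 = (4,6,1)_16 → 4³ + 6³ + 1³ = 281
281 = (1,1,9)_16 → 1³ + 1³ + 9³ = 731
731 = (2,13,11)_16 → 2³ + 13³ + 11³ = 3536
3536 = (13,13,0)_16 → 13³ + 13³ + 0³ = 4394
4394 = (1,1,2,10)_16 → 1³ + 1³ + 2³ + 10³ = 1010
1010 = (3,15,2)_16 → 3³ + 15³ + 2³ = 3410
3410 = (13,5,2)_16 → 13³ + 5³ + 2³ = 2330
2330 = (9,1,10)_16 → 9³ + 1³ + 10³ = 1730
1730 = (6,12,2)_16 → 6³ + 12³ + 2³ = 1952
1952 = (7,10,0)_16 → 7³ + 10³ + 0³ = 1343
1343 = (5,3,15)_16 → 5³ + 3³ + 15³ = 3527
3527 = (13,12,7)_16 → 13³ + 12³ + 7³ = 4268
4268 = (1,0,10,12)_16 → 1³ + 0³ + 10³ + 12³ = 2729
2729 = (10,10,9)_16 → 10³ + 10³ + 9³ = 2729  — 2729 repeats.
That took 14 steps.

14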